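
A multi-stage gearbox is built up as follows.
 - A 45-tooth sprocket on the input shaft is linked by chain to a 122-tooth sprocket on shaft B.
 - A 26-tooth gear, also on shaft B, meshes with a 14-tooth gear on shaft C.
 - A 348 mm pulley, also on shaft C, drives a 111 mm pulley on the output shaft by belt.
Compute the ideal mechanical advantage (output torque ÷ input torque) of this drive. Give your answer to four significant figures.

0.4656

Each stage contributes driven/driver: chain 122/45 = 2.7111, gear mesh 14/26 = 0.53846, belt 111/348 = 0.31897.
Overall: 2.7111 × 0.53846 × 0.31897 = 0.46564.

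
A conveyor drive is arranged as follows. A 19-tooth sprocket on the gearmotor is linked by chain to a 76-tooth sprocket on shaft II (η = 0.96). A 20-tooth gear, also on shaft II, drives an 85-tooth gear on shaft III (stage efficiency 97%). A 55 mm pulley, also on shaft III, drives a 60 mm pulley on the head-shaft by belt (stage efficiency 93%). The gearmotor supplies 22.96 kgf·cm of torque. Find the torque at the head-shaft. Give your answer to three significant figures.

369 kgf·cm

Chain: ratio = 76/19 = 4; torque at shaft II = 22.96 × 4 × 0.96 = 88.166 kgf·cm.
Gear mesh: ratio = 85/20 = 4.25; torque at shaft III = 88.166 × 4.25 × 0.97 = 363.47 kgf·cm.
Belt: ratio = 60/55 = 1.0909; torque at the head-shaft = 363.47 × 1.0909 × 0.93 = 368.75 kgf·cm.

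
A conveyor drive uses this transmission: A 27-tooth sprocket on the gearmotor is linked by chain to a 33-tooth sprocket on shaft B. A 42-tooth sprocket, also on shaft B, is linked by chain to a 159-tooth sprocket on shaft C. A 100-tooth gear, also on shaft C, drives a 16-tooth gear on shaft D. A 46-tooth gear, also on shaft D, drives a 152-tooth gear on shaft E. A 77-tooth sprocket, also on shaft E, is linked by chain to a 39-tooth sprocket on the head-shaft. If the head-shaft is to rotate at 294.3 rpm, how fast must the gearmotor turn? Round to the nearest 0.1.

Overall ratio R = 1.2222 × 3.7857 × 0.16 × 3.3043 × 0.50649 = 1.239.
Required input speed = output speed × R = 294.3 × 1.239 = 364.64 rpm.

364.6 rpm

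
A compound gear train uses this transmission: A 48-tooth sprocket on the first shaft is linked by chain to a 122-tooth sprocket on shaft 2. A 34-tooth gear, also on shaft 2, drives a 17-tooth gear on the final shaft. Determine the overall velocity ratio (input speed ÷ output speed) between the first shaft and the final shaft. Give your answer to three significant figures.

1.27

Each stage contributes driven/driver: chain 122/48 = 2.5417, gear mesh 17/34 = 0.5.
Overall: 2.5417 × 0.5 = 1.2708.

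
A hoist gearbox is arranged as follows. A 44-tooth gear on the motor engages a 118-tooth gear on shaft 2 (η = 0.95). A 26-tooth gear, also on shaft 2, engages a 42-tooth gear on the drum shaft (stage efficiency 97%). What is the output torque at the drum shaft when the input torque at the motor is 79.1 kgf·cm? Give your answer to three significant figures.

316 kgf·cm

Gear mesh: ratio = 118/44 = 2.6818; torque at shaft 2 = 79.1 × 2.6818 × 0.95 = 201.53 kgf·cm.
Gear mesh: ratio = 42/26 = 1.6154; torque at the drum shaft = 201.53 × 1.6154 × 0.97 = 315.77 kgf·cm.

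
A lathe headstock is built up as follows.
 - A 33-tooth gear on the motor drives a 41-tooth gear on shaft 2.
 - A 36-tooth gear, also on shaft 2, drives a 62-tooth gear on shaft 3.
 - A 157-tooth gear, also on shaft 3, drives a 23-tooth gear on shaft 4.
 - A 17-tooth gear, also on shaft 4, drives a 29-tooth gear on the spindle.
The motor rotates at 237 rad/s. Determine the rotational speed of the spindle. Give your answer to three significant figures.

gear mesh 41/33 = 1.2424 → 237/1.2424 = 190.76 rad/s
gear mesh 62/36 = 1.7222 → 190.76/1.7222 = 110.76 rad/s
gear mesh 23/157 = 0.1465 → 110.76/0.1465 = 756.07 rad/s
gear mesh 29/17 = 1.7059 → 756.07/1.7059 = 443.21 rad/s

443 rad/s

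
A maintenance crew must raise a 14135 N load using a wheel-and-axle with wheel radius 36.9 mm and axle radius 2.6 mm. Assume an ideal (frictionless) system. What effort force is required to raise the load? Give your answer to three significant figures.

Wheel-and-axle MA = R/r = 36.9/2.6 = 14.192.
Effort = load / MA = 14135 / 14.192 = 995.96 N.

996 N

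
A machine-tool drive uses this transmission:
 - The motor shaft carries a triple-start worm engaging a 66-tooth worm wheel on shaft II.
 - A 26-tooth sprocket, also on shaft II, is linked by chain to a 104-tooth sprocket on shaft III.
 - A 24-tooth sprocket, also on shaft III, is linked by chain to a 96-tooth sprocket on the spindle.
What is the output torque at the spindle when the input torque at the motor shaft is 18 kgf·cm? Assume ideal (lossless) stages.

6336 kgf·cm

worm 66/3 = 22 → τ = 18·22 = 396 kgf·cm
chain 104/26 = 4 → τ = 396·4 = 1584 kgf·cm
chain 96/24 = 4 → τ = 1584·4 = 6336 kgf·cm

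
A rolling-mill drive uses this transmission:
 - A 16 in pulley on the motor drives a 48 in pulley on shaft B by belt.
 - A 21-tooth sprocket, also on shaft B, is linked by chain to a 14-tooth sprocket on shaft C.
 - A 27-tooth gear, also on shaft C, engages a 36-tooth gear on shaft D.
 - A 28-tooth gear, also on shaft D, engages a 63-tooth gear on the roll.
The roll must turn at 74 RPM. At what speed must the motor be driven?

444 RPM

Overall ratio R = 3 × 0.66667 × 1.3333 × 2.25 = 6.
Required input speed = output speed × R = 74 × 6 = 444 RPM.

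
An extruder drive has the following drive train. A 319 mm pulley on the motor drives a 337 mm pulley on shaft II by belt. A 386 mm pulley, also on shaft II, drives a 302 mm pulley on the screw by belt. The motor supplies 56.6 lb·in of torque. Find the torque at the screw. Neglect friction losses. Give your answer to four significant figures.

46.78 lb·in

After the belt (337/319): 56.6 × 1.0564 = 59.794 lb·in
After the belt (302/386): 59.794 × 0.78238 = 46.782 lb·in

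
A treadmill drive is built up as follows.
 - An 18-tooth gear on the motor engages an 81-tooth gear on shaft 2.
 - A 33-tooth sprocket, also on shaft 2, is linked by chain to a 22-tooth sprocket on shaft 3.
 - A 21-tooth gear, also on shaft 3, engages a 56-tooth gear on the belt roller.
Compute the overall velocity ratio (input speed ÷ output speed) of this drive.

Each stage contributes driven/driver: gear mesh 81/18 = 4.5, chain 22/33 = 0.66667, gear mesh 56/21 = 2.6667.
Overall: 4.5 × 0.66667 × 2.6667 = 8.

8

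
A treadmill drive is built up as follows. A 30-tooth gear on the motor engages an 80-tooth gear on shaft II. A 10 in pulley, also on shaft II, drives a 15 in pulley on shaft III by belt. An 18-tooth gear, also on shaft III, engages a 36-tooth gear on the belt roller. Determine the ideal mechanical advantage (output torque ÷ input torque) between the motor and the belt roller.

Each stage contributes driven/driver: gear mesh 80/30 = 2.6667, belt 15/10 = 1.5, gear mesh 36/18 = 2.
Overall: 2.6667 × 1.5 × 2 = 8.

8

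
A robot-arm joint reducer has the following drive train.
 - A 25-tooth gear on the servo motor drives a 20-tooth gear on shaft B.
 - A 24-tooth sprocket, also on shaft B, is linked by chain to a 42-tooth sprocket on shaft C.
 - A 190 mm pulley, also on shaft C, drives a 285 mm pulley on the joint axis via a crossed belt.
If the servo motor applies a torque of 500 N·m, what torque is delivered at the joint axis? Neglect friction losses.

1050 N·m

After the gear mesh (20/25): 500 × 0.8 = 400 N·m
After the chain (42/24): 400 × 1.75 = 700 N·m
After the belt (285/190): 700 × 1.5 = 1050 N·m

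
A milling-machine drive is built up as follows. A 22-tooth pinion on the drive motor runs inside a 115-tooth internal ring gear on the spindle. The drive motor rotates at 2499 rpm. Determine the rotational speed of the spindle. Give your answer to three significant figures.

478 rpm

Internal gear: ratio = 115/22 = 5.2273, so the spindle turns at 2499 / 5.2273 = 478.07 rpm.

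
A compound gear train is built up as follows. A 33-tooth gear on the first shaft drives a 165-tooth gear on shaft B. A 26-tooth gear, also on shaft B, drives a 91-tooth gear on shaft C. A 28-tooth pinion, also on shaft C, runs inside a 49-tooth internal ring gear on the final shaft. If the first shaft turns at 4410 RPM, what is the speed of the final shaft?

144 RPM

gear mesh 165/33 = 5 → 4410/5 = 882 RPM
gear mesh 91/26 = 3.5 → 882/3.5 = 252 RPM
internal gear 49/28 = 1.75 → 252/1.75 = 144 RPM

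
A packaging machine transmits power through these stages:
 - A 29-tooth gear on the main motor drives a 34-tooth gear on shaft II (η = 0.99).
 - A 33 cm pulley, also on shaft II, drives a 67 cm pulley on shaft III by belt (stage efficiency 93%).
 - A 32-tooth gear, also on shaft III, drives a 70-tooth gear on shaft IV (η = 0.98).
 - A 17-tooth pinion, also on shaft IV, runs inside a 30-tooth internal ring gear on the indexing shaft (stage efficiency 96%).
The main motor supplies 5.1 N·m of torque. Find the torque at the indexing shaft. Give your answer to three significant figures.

gear mesh 34/29 = 1.1724 → τ = 5.1·1.1724·0.99 = 5.9195 N·m
belt 67/33 = 2.0303 → τ = 5.9195·2.0303·0.93 = 11.177 N·m
gear mesh 70/32 = 2.1875 → τ = 11.177·2.1875·0.98 = 23.961 N·m
internal gear 30/17 = 1.7647 → τ = 23.961·1.7647·0.96 = 40.593 N·m

40.6 N·m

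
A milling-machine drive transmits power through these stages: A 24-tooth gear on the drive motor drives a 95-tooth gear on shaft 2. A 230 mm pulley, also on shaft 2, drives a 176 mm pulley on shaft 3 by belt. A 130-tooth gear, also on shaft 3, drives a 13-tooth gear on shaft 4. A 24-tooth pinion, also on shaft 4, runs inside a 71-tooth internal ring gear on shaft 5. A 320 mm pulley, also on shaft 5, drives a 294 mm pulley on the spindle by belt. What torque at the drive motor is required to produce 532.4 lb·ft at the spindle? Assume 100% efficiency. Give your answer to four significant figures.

Overall ratio R = 3.9583 × 0.76522 × 0.1 × 2.9583 × 0.91875 = 0.82327.
Input torque = output torque / R = 532.4 / 0.82327 = 646.69 lb·ft.

646.7 lb·ft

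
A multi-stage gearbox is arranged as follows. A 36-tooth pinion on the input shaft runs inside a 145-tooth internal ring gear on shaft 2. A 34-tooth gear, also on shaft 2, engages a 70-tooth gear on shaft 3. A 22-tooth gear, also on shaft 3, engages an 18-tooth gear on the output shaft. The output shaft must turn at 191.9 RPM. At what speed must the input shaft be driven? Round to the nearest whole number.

Overall ratio R = 4.0278 × 2.0588 × 0.81818 = 6.7848.
Required input speed = output speed × R = 191.9 × 6.7848 = 1302 RPM.

1302 RPM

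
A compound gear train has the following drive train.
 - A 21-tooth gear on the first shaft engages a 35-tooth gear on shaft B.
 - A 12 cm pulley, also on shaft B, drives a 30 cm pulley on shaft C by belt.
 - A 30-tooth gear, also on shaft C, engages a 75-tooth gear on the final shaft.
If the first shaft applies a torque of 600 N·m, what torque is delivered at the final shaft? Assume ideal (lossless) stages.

After the gear mesh (35/21): 600 × 1.6667 = 1000 N·m
After the belt (30/12): 1000 × 2.5 = 2500 N·m
After the gear mesh (75/30): 2500 × 2.5 = 6250 N·m

6250 N·m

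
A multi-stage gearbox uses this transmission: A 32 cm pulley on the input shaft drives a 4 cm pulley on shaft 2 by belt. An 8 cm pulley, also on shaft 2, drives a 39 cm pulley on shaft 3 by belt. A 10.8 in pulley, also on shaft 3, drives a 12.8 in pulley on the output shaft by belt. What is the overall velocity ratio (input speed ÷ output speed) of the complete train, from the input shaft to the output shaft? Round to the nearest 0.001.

0.722

Each stage contributes driven/driver: belt 4/32 = 0.125, belt 39/8 = 4.875, belt 12.8/10.8 = 1.1852.
Overall: 0.125 × 4.875 × 1.1852 = 0.72222.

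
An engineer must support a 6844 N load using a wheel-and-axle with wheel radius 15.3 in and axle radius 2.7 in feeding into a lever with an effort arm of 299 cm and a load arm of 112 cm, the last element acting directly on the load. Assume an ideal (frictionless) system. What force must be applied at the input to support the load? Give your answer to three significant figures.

452 N

Wheel-and-axle MA = R/r = 15.3/2.7 = 5.6667.
Lever MA = effort arm / load arm = 299/112 = 2.6696.
Combined ideal MA = 5.6667 × 2.6696 = 15.128.
Effort = load / MA = 6844 / 15.128 = 452.41 N.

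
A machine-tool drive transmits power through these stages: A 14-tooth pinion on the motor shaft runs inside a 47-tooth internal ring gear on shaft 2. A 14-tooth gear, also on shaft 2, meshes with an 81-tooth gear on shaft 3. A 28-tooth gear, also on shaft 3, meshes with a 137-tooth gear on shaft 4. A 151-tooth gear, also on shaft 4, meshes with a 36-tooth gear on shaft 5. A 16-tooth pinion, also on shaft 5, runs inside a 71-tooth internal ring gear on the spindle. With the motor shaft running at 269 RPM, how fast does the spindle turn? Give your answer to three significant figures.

the motor shaft → shaft 2 (internal gear, 47/14): 269 ÷ 3.3571 = 80.128 RPM
shaft 2 → shaft 3 (gear mesh, 81/14): 80.128 ÷ 5.7857 = 13.849 RPM
shaft 3 → shaft 4 (gear mesh, 137/28): 13.849 ÷ 4.8929 = 2.8305 RPM
shaft 4 → shaft 5 (gear mesh, 36/151): 2.8305 ÷ 0.23841 = 11.872 RPM
shaft 5 → the spindle (internal gear, 71/16): 11.872 ÷ 4.4375 = 2.6755 RPM

2.68 RPM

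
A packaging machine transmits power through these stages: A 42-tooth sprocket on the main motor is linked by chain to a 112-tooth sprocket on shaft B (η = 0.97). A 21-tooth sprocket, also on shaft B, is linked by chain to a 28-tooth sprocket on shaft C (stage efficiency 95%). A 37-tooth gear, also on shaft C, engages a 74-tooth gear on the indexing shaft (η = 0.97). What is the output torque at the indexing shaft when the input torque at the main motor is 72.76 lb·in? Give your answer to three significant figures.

462 lb·in

chain 112/42 = 2.6667 → τ = 72.76·2.6667·0.97 = 188.21 lb·in
chain 28/21 = 1.3333 → τ = 188.21·1.3333·0.95 = 238.39 lb·in
gear mesh 74/37 = 2 → τ = 238.39·2·0.97 = 462.48 lb·in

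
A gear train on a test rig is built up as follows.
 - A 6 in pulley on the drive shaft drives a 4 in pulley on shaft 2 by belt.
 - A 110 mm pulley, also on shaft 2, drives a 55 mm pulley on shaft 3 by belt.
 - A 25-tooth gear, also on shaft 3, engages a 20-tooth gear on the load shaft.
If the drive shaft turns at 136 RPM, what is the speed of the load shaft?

510 RPM

belt 4/6 = 0.66667 → 136/0.66667 = 204 RPM
belt 55/110 = 0.5 → 204/0.5 = 408 RPM
gear mesh 20/25 = 0.8 → 408/0.8 = 510 RPM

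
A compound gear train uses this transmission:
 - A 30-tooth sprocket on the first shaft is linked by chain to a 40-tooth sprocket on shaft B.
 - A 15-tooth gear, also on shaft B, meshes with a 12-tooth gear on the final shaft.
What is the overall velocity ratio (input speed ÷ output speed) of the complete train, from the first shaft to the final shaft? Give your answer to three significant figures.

1.07

Each stage contributes driven/driver: chain 40/30 = 1.3333, gear mesh 12/15 = 0.8.
Overall: 1.3333 × 0.8 = 1.0667.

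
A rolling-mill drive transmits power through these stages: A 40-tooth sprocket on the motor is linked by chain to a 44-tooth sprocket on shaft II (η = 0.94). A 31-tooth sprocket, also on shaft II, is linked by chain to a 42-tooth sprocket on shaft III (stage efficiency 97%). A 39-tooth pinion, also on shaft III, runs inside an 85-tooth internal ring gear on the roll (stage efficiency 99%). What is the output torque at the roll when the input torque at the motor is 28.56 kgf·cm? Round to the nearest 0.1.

83.7 kgf·cm

chain 44/40 = 1.1 → τ = 28.56·1.1·0.94 = 29.531 kgf·cm
chain 42/31 = 1.3548 → τ = 29.531·1.3548·0.97 = 38.81 kgf·cm
internal gear 85/39 = 2.1795 → τ = 38.81·2.1795·0.99 = 83.739 kgf·cm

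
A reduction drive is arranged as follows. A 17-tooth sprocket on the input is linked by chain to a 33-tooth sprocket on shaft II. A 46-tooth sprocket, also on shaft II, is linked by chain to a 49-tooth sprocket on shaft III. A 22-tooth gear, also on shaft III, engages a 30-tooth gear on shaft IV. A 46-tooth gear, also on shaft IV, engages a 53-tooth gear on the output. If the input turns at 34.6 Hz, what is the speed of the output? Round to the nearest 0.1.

10.7 Hz

the input → shaft II (chain, 33/17): 34.6 ÷ 1.9412 = 17.824 Hz
shaft II → shaft III (chain, 49/46): 17.824 ÷ 1.0652 = 16.733 Hz
shaft III → shaft IV (gear mesh, 30/22): 16.733 ÷ 1.3636 = 12.271 Hz
shaft IV → the output (gear mesh, 53/46): 12.271 ÷ 1.1522 = 10.65 Hz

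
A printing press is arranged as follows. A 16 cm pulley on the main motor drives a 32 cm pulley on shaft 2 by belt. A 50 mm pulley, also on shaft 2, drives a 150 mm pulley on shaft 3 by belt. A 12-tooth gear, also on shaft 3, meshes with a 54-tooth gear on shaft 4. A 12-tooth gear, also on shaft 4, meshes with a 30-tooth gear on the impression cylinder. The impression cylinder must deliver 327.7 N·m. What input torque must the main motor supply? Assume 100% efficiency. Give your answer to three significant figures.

Overall ratio R = 2 × 3 × 4.5 × 2.5 = 67.5.
Input torque = output torque / R = 327.7 / 67.5 = 4.8548 N·m.

4.85 N·m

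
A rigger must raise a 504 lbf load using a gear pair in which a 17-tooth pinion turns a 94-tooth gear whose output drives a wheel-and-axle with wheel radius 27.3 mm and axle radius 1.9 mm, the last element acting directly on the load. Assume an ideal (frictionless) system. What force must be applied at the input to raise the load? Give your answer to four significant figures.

Gear pair MA = 94/17 = 5.5294.
Wheel-and-axle MA = R/r = 27.3/1.9 = 14.368.
Combined ideal MA = 5.5294 × 14.368 = 79.449.
Effort = load / MA = 504 / 79.449 = 6.3437 lbf.

6.344 lbf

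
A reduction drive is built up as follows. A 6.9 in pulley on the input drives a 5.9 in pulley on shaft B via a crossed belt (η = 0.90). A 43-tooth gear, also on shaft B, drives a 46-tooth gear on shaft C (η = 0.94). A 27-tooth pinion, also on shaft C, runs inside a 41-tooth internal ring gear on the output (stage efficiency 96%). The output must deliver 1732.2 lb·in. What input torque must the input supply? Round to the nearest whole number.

1535 lb·in

Overall ratio R = 0.85507 × 1.0698 × 1.5185 = 1.389; overall efficiency η = 0.90 × 0.94 × 0.96 = 0.8122.
Input torque = output torque / (R × η) = 1732.2 / (1.389 × 0.8122) = 1535.5 lb·in.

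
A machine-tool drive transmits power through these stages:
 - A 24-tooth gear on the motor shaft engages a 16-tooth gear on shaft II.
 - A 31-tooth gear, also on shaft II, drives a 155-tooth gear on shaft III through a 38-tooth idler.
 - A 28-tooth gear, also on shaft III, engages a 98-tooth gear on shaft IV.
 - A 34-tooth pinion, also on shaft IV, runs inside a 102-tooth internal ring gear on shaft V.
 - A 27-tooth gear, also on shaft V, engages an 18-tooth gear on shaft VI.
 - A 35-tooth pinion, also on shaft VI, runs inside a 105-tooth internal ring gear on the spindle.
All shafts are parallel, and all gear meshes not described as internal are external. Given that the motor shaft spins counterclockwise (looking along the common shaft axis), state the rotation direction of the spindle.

the motor shaft → shaft II: external mesh, 1 reversal → CW.
shaft II → shaft III: driver → idler → driven is 2 external meshes, 2 reversals → CW.
shaft III → shaft IV: external mesh, 1 reversal → CCW.
shaft IV → shaft V: internal mesh, same direction → CCW.
shaft V → shaft VI: external mesh, 1 reversal → CW.
shaft VI → the spindle: internal mesh, same direction → CW.
5 reversals in total — an odd number — so the spindle turns opposite to the motor shaft.

clockwise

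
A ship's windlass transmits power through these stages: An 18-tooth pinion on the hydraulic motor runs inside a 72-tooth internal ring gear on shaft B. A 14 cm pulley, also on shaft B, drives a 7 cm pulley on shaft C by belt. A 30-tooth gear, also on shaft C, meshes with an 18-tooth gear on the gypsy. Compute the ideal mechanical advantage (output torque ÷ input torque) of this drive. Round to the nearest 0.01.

1.20

Each stage contributes driven/driver: internal gear 72/18 = 4, belt 7/14 = 0.5, gear mesh 18/30 = 0.6.
Overall: 4 × 0.5 × 0.6 = 1.2.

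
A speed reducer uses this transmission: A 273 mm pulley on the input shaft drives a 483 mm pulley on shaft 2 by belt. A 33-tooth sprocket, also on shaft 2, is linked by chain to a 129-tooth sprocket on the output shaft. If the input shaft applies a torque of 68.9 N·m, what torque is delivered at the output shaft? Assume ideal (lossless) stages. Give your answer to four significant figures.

Belt: ratio = 483/273 = 1.7692; torque at shaft 2 = 68.9 × 1.7692 = 121.9 N·m.
Chain: ratio = 129/33 = 3.9091; torque at the output shaft = 121.9 × 3.9091 = 476.52 N·m.

476.5 N·m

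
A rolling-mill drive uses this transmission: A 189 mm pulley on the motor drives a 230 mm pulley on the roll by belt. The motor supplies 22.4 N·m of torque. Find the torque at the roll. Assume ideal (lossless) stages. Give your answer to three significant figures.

27.3 N·m

Belt: ratio = 230/189 = 1.2169; torque at the roll = 22.4 × 1.2169 = 27.259 N·m.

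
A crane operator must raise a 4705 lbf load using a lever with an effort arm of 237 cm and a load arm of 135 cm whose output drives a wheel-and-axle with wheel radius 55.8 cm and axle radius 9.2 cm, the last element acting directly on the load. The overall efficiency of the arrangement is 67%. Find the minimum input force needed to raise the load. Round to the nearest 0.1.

659.5 lbf

Lever MA = effort arm / load arm = 237/135 = 1.7556.
Wheel-and-axle MA = R/r = 55.8/9.2 = 6.0652.
Combined ideal MA = 1.7556 × 6.0652 = 10.648.
Actual MA = 10.648 × 0.67 = 7.134.
Effort = load / actual MA = 4705 / 7.134 = 659.51 lbf.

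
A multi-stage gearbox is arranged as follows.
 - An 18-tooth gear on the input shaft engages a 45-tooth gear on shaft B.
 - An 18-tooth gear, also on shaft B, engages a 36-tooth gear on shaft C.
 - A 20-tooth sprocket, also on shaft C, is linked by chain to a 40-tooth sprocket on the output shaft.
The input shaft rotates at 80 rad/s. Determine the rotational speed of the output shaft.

8 rad/s

the input shaft → shaft B (gear mesh, 45/18): 80 ÷ 2.5 = 32 rad/s
shaft B → shaft C (gear mesh, 36/18): 32 ÷ 2 = 16 rad/s
shaft C → the output shaft (chain, 40/20): 16 ÷ 2 = 8 rad/s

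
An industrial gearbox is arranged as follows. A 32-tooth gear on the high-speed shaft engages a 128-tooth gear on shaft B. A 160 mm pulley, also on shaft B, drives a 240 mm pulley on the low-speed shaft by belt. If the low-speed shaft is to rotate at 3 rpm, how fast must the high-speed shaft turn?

18 rpm

Overall ratio R = 4 × 1.5 = 6.
Required input speed = output speed × R = 3 × 6 = 18 rpm.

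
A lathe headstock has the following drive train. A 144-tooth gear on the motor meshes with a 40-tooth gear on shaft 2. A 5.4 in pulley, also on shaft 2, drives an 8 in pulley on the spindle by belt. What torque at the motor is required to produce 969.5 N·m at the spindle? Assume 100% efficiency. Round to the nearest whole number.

2356 N·m

Overall ratio R = 0.27778 × 1.4815 = 0.41152.
Input torque = output torque / R = 969.5 / 0.41152 = 2355.9 N·m.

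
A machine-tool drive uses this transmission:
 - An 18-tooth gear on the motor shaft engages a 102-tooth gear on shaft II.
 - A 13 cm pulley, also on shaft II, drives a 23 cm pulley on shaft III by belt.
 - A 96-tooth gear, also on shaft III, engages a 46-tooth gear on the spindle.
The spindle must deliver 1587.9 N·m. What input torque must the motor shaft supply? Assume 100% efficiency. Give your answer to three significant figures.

Overall ratio R = 5.6667 × 1.7692 × 0.47917 = 4.804.
Input torque = output torque / R = 1587.9 / 4.804 = 330.54 N·m.

331 N·m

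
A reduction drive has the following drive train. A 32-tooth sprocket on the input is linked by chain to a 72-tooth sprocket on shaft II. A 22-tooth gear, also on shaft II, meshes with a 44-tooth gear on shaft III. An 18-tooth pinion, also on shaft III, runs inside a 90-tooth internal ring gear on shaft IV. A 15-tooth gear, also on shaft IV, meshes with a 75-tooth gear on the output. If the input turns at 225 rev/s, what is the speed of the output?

chain 72/32 = 2.25 → 225/2.25 = 100 rev/s
gear mesh 44/22 = 2 → 100/2 = 50 rev/s
internal gear 90/18 = 5 → 50/5 = 10 rev/s
gear mesh 75/15 = 5 → 10/5 = 2 rev/s

2 rev/s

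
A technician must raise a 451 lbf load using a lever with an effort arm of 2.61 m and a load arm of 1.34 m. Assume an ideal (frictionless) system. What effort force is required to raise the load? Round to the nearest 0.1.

231.5 lbf

Lever MA = effort arm / load arm = 2.61/1.34 = 1.9478.
Effort = load / MA = 451 / 1.9478 = 231.55 lbf.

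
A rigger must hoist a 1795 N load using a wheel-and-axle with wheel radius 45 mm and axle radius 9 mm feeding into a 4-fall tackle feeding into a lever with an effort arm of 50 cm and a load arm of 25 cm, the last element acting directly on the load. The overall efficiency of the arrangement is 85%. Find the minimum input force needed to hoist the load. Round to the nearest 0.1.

Wheel-and-axle MA = R/r = 45/9 = 5.
Block-and-tackle MA = number of supporting rope parts = 4.
Lever MA = effort arm / load arm = 50/25 = 2.
Combined ideal MA = 5 × 4 × 2 = 40.
Actual MA = 40 × 0.85 = 34.
Effort = load / actual MA = 1795 / 34 = 52.794 N.

52.8 N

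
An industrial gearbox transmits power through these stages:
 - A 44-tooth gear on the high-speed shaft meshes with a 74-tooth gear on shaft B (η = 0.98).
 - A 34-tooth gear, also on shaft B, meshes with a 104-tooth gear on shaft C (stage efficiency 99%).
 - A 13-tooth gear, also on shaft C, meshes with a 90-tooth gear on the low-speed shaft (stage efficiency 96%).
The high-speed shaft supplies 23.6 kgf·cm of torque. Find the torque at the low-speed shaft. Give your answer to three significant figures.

gear mesh 74/44 = 1.6818 → τ = 23.6·1.6818·0.98 = 38.897 kgf·cm
gear mesh 104/34 = 3.0588 → τ = 38.897·3.0588·0.99 = 117.79 kgf·cm
gear mesh 90/13 = 6.9231 → τ = 117.79·6.9231·0.96 = 782.85 kgf·cm

783 kgf·cm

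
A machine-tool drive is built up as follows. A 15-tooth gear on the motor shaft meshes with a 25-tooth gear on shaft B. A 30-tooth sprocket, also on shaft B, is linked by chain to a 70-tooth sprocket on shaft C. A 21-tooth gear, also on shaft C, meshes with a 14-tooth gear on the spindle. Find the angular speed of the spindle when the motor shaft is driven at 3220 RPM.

gear mesh 25/15 = 1.6667 → 3220/1.6667 = 1932 RPM
chain 70/30 = 2.3333 → 1932/2.3333 = 828 RPM
gear mesh 14/21 = 0.66667 → 828/0.66667 = 1242 RPM

1242 RPM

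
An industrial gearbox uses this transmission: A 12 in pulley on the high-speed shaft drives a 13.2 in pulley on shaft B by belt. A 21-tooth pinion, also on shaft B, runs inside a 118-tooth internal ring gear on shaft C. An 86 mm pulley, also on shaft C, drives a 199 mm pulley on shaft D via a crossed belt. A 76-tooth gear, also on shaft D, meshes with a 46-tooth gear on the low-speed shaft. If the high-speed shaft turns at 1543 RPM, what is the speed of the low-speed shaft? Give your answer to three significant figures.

the high-speed shaft → shaft B (belt, 13.2/12): 1543 ÷ 1.1 = 1402.7 RPM
shaft B → shaft C (internal gear, 118/21): 1402.7 ÷ 5.619 = 249.64 RPM
shaft C → shaft D (belt, 199/86): 249.64 ÷ 2.314 = 107.88 RPM
shaft D → the low-speed shaft (gear mesh, 46/76): 107.88 ÷ 0.60526 = 178.24 RPM

178 RPM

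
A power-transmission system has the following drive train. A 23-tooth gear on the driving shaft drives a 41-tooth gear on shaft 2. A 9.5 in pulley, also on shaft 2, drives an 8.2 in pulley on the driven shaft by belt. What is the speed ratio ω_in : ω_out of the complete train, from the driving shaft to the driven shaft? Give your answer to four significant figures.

1.539

Each stage contributes driven/driver: gear mesh 41/23 = 1.7826, belt 8.2/9.5 = 0.86316.
Overall: 1.7826 × 0.86316 = 1.5387.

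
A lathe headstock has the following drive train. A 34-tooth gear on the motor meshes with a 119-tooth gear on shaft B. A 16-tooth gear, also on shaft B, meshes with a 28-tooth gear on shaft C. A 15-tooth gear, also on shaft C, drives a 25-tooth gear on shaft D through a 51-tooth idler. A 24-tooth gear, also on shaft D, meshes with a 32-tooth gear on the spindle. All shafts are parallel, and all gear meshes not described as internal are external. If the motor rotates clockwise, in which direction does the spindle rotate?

counterclockwise

the motor → shaft B: external mesh, 1 reversal → CCW.
shaft B → shaft C: external mesh, 1 reversal → CW.
shaft C → shaft D: driver → idler → driven is 2 external meshes, 2 reversals → CW.
shaft D → the spindle: external mesh, 1 reversal → CCW.
5 reversals in total — an odd number — so the spindle turns opposite to the motor.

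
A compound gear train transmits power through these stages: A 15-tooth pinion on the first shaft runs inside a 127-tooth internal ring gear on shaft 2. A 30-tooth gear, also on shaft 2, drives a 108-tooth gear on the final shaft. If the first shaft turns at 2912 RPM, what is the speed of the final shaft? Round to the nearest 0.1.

internal gear 127/15 = 8.4667 → 2912/8.4667 = 343.94 RPM
gear mesh 108/30 = 3.6 → 343.94/3.6 = 95.538 RPM

95.5 RPM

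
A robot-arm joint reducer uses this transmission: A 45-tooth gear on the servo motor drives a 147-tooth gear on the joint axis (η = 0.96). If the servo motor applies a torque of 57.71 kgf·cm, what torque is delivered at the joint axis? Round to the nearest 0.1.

Gear mesh: ratio = 147/45 = 3.2667; torque at the joint axis = 57.71 × 3.2667 × 0.96 = 180.98 kgf·cm.

181.0 kgf·cm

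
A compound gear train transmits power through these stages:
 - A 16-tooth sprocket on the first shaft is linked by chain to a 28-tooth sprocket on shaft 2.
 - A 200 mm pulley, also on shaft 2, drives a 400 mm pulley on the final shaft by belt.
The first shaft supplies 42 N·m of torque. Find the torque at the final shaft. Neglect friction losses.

147 N·m

After the chain (28/16): 42 × 1.75 = 73.5 N·m
After the belt (400/200): 73.5 × 2 = 147 N·m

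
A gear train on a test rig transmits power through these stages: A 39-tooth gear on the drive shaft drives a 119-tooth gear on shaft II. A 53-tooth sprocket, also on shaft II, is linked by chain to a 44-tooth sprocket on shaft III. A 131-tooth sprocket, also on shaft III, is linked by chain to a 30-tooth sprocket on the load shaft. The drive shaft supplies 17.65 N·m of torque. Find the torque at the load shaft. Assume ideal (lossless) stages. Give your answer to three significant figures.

gear mesh 119/39 = 3.0513 → τ = 17.65·3.0513 = 53.855 N·m
chain 44/53 = 0.83019 → τ = 53.855·0.83019 = 44.71 N·m
chain 30/131 = 0.22901 → τ = 44.71·0.22901 = 10.239 N·m

10.2 N·m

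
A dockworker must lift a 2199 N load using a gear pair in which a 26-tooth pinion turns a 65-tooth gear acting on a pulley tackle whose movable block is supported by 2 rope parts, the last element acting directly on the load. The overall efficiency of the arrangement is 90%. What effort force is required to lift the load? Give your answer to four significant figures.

Gear pair MA = 65/26 = 2.5.
Block-and-tackle MA = number of supporting rope parts = 2.
Combined ideal MA = 2.5 × 2 = 5.
Actual MA = 5 × 0.90 = 4.5.
Effort = load / actual MA = 2199 / 4.5 = 488.67 N.

488.7 N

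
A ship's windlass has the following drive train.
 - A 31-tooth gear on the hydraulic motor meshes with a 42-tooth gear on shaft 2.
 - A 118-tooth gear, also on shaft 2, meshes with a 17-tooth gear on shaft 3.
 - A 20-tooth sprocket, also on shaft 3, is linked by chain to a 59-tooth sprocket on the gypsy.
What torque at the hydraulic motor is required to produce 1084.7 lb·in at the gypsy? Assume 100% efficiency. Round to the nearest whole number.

Overall ratio R = 1.3548 × 0.14407 × 2.95 = 0.57581.
Input torque = output torque / R = 1084.7 / 0.57581 = 1883.8 lb·in.

1884 lb·in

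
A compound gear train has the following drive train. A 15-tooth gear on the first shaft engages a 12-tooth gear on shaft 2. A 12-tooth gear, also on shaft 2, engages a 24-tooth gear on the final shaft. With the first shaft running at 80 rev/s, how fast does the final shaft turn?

gear mesh 12/15 = 0.8 → 80/0.8 = 100 rev/s
gear mesh 24/12 = 2 → 100/2 = 50 rev/s

50 rev/s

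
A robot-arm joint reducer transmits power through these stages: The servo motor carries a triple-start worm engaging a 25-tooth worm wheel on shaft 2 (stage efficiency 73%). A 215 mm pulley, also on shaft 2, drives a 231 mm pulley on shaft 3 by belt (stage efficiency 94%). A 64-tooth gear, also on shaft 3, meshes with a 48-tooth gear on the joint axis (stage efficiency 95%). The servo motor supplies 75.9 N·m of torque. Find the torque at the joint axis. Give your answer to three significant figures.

After the worm (25/3): 75.9 × 8.3333 × 0.73 = 461.73 N·m
After the belt (231/215): 461.73 × 1.0744 × 0.94 = 466.32 N·m
After the gear mesh (48/64): 466.32 × 0.75 × 0.95 = 332.25 N·m

332 N·m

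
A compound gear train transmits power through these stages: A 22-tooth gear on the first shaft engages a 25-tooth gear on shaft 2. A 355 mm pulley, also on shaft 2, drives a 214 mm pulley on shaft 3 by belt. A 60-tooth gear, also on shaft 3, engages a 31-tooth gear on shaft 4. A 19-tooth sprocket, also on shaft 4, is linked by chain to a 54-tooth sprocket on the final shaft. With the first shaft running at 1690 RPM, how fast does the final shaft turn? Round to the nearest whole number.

1680 RPM

the first shaft → shaft 2 (gear mesh, 25/22): 1690 ÷ 1.1364 = 1487.2 RPM
shaft 2 → shaft 3 (belt, 214/355): 1487.2 ÷ 0.60282 = 2467.1 RPM
shaft 3 → shaft 4 (gear mesh, 31/60): 2467.1 ÷ 0.51667 = 4775 RPM
shaft 4 → the final shaft (chain, 54/19): 4775 ÷ 2.8421 = 1680.1 RPM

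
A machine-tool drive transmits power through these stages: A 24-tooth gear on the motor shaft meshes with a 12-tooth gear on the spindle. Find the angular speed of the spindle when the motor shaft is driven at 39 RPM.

Gear mesh: ratio = 12/24 = 0.5, so the spindle turns at 39 / 0.5 = 78 RPM.

78 RPM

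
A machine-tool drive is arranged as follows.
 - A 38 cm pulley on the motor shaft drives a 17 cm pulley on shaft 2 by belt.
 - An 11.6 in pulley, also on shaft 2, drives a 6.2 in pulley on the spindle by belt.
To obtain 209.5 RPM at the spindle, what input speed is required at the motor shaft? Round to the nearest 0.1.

Overall ratio R = 0.44737 × 0.53448 = 0.23911.
Required input speed = output speed × R = 209.5 × 0.23911 = 50.094 RPM.

50.1 RPM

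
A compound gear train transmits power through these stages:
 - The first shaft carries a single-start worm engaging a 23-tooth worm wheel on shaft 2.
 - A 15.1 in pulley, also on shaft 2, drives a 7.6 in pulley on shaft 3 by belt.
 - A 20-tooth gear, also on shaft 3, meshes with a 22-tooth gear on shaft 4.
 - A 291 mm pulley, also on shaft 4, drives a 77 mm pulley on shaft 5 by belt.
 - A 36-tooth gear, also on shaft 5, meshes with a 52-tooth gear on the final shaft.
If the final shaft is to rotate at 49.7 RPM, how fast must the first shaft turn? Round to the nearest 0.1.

241.9 RPM

Overall ratio R = 23 × 0.50331 × 1.1 × 0.2646 × 1.4444 = 4.8669.
Required input speed = output speed × R = 49.7 × 4.8669 = 241.89 RPM.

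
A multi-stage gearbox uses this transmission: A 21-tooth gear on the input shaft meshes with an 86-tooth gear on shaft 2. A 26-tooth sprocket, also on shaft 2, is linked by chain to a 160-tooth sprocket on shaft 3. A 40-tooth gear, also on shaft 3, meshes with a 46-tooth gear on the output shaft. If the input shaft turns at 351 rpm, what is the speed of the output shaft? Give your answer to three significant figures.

12.1 rpm

the input shaft → shaft 2 (gear mesh, 86/21): 351 ÷ 4.0952 = 85.709 rpm
shaft 2 → shaft 3 (chain, 160/26): 85.709 ÷ 6.1538 = 13.928 rpm
shaft 3 → the output shaft (gear mesh, 46/40): 13.928 ÷ 1.15 = 12.111 rpm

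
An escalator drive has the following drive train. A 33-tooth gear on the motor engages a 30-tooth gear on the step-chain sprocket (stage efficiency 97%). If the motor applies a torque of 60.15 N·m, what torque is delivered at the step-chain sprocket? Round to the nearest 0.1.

53.0 N·m

gear mesh 30/33 = 0.90909 → τ = 60.15·0.90909·0.97 = 53.041 N·m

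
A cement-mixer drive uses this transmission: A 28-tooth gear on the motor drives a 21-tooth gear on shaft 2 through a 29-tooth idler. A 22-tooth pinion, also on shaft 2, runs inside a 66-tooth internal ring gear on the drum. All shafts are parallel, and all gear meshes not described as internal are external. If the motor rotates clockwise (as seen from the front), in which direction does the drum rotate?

clockwise

the motor → shaft 2: driver → idler → driven is 2 external meshes, 2 reversals → CW.
shaft 2 → the drum: internal mesh, same direction → CW.
2 reversals in total — an even number — so the drum turns the same way as the motor.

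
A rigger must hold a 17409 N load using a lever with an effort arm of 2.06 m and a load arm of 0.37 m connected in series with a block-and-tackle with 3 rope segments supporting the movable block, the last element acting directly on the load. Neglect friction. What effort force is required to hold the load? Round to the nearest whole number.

1042 N

Lever MA = effort arm / load arm = 2.06/0.37 = 5.5676.
Block-and-tackle MA = number of supporting rope parts = 3.
Combined ideal MA = 5.5676 × 3 = 16.703.
Effort = load / MA = 17409 / 16.703 = 1042.3 N.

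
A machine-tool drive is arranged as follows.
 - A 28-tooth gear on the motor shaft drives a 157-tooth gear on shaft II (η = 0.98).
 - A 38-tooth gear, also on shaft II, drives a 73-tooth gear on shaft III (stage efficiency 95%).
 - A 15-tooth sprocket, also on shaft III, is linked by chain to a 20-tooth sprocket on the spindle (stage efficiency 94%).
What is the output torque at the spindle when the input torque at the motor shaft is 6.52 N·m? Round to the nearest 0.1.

After the gear mesh (157/28): 6.52 × 5.6071 × 0.98 = 35.827 N·m
After the gear mesh (73/38): 35.827 × 1.9211 × 0.95 = 65.385 N·m
After the chain (20/15): 65.385 × 1.3333 × 0.94 = 81.949 N·m

81.9 N·m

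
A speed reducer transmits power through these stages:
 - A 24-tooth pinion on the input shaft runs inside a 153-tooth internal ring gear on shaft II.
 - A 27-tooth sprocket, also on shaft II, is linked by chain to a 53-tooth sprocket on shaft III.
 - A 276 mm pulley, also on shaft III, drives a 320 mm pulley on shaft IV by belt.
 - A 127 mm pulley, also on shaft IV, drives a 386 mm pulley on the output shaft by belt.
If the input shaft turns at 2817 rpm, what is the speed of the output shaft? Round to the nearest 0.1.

63.9 rpm

the input shaft → shaft II (internal gear, 153/24): 2817 ÷ 6.375 = 441.88 rpm
shaft II → shaft III (chain, 53/27): 441.88 ÷ 1.963 = 225.11 rpm
shaft III → shaft IV (belt, 320/276): 225.11 ÷ 1.1594 = 194.16 rpm
shaft IV → the output shaft (belt, 386/127): 194.16 ÷ 3.0394 = 63.881 rpm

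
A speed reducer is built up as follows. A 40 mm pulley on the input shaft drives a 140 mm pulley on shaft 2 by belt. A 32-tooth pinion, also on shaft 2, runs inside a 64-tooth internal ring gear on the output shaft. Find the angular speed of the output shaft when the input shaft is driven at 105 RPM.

15 RPM

Belt: ratio = 140/40 = 3.5, so shaft 2 turns at 105 / 3.5 = 30 RPM.
Internal gear: ratio = 64/32 = 2, so the output shaft turns at 30 / 2 = 15 RPM.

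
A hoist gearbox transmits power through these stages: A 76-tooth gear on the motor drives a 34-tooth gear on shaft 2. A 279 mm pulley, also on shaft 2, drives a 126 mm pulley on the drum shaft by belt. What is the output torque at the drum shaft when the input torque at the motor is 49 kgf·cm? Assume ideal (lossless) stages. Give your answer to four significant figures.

Gear mesh: ratio = 34/76 = 0.44737; torque at shaft 2 = 49 × 0.44737 = 21.921 kgf·cm.
Belt: ratio = 126/279 = 0.45161; torque at the drum shaft = 21.921 × 0.45161 = 9.8998 kgf·cm.

9.900 kgf·cm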